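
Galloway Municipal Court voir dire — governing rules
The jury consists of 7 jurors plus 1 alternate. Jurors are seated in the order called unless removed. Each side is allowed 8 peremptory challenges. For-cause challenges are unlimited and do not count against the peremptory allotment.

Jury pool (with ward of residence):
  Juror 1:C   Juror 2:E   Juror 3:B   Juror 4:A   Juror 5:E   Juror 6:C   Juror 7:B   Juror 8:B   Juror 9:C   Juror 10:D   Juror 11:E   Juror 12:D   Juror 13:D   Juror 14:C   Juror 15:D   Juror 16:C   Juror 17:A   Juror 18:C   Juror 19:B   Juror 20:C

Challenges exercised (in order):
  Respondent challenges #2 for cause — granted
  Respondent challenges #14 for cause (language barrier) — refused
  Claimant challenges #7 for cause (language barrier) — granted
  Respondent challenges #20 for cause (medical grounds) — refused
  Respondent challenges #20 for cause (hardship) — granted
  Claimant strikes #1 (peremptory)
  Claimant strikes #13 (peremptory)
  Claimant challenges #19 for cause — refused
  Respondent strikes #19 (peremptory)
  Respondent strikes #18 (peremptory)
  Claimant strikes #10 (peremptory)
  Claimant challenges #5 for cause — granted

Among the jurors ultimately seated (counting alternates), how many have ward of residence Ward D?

1

Removed: #1, #2, #5, #7, #10, #13, #18, #19, #20.
Seated (8 incl. alternates): #3, #4, #6, #8, #9, #11, #12, #14.
Of those, in Ward D: #12 → 1.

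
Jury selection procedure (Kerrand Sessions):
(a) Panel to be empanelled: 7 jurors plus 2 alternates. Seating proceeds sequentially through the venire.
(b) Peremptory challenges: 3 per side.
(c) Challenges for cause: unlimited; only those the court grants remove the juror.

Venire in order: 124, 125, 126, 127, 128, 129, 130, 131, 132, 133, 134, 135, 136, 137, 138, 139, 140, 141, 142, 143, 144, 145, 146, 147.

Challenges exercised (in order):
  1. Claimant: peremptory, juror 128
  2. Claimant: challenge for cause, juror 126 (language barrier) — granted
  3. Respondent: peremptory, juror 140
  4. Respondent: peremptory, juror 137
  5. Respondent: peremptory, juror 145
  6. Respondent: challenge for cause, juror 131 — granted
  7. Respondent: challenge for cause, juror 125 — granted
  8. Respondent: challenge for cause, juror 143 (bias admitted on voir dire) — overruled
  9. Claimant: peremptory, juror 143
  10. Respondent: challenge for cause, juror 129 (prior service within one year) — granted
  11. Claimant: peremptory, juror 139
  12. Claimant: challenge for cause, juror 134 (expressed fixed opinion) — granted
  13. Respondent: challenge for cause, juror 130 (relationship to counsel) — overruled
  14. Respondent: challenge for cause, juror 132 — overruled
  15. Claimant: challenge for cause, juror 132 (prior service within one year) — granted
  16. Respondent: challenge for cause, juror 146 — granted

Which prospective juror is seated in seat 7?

Removed: #125, #126, #128, #129, #131, #132, #134, #137, #139, #140, #143, #145, #146. (#130 stays — for-cause denied.)
Filling seats in venire order through position 7: #124, #127, #130, #133, #135, #136, #138.
So seat 7 is #138.

138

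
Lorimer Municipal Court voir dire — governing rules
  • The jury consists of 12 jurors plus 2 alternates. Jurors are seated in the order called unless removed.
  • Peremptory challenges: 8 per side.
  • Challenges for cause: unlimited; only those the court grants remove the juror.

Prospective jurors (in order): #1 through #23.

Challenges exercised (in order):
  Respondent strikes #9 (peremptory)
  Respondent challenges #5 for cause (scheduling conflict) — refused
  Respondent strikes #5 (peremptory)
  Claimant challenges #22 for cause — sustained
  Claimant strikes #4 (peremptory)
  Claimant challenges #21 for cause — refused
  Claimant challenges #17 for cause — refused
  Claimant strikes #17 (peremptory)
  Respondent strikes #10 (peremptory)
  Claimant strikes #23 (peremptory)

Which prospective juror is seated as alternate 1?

Removed: #4, #5, #9, #10, #17, #22, #23. (#21 stays — for-cause denied.)
Seating in order: seats 1–12 → #1, #2, #3, #6, #7, #8, #11, #12, #13, #14, #15, #16; alternates → #18, #19.
So alternate 1 is #18.

18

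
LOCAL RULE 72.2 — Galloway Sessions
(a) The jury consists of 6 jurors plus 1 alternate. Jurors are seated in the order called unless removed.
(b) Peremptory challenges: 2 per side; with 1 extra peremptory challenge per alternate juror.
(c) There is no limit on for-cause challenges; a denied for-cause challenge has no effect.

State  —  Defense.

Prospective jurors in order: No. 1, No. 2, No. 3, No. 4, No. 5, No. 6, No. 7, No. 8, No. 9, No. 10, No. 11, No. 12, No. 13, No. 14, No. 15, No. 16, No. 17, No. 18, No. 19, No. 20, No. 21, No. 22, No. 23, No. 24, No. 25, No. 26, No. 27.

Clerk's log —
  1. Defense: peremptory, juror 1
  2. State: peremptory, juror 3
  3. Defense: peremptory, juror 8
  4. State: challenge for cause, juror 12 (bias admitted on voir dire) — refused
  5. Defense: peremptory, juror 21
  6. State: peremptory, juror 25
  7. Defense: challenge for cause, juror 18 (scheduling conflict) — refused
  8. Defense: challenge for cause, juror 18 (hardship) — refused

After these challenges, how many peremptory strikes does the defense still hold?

Defense allotment: 2 base + 1 × 1 alternate = 3.
Defense peremptories used: #1, #8, #21 — 3 (for-cause on #18, #18 don't count).
Remaining: 3 − 3 = 0.

0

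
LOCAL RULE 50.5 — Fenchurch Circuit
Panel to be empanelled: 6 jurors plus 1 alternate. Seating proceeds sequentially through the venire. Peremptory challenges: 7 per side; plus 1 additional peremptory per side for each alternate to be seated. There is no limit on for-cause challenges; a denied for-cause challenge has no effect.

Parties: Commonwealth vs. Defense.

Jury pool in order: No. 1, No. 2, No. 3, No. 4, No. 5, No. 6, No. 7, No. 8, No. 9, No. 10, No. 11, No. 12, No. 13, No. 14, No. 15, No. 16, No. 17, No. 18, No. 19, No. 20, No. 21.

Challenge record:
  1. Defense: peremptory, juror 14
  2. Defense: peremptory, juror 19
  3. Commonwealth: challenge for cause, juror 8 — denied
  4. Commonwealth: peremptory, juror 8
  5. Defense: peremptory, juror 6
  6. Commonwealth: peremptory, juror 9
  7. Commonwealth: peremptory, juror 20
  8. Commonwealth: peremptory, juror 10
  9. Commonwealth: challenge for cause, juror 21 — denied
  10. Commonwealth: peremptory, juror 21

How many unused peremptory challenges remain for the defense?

Defense allotment: 7 base + 1 × 1 alternate = 8.
Defense peremptories used: #14, #19, #6 — 3.
Remaining: 8 − 3 = 5.

5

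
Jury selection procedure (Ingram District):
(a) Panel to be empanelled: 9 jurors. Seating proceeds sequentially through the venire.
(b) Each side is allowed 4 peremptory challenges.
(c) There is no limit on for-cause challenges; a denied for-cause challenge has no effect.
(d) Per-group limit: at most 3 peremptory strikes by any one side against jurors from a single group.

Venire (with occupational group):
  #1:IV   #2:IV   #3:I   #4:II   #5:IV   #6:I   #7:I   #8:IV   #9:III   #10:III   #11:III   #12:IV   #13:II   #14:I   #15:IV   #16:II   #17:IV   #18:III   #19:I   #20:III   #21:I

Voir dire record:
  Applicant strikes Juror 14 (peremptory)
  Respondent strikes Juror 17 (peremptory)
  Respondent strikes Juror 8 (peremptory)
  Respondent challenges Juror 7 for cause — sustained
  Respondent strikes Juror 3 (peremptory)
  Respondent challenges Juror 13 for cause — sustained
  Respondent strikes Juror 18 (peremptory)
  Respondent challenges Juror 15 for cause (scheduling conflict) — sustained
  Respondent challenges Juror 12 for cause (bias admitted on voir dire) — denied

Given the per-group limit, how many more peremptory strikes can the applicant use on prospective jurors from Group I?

Applicant peremptories so far: #14 — 1 of 4 used, 3 left overall.
Against Group I: #14 — 1 used; per-group cap 3 leaves 2.
Binding limit: min(3, 2) = 2.

2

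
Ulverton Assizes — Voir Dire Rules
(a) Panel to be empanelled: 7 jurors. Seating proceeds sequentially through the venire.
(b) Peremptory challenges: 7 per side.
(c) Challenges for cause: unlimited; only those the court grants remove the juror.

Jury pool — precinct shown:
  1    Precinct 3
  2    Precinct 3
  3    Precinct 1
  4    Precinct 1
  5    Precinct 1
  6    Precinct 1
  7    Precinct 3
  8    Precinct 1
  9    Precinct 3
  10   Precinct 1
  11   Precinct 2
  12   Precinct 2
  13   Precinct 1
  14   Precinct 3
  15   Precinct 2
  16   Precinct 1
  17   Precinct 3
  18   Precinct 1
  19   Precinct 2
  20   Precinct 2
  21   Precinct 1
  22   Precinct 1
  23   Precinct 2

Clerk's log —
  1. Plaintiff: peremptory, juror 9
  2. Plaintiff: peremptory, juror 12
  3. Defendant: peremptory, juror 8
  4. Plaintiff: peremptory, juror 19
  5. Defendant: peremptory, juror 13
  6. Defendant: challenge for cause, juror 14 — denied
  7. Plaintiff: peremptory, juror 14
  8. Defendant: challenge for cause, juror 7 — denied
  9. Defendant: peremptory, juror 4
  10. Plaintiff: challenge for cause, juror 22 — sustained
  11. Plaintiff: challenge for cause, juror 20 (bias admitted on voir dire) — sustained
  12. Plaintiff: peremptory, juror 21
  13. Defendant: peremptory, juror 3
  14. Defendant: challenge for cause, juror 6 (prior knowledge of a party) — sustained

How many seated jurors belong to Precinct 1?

2

Removed: #3, #4, #6, #8, #9, #12, #13, #14, #19, #20, #21, #22.
Seated jurors 1–7: #1, #2, #5, #7, #10, #11, #15.
Of those, in Precinct 1: #5, #10 → 2.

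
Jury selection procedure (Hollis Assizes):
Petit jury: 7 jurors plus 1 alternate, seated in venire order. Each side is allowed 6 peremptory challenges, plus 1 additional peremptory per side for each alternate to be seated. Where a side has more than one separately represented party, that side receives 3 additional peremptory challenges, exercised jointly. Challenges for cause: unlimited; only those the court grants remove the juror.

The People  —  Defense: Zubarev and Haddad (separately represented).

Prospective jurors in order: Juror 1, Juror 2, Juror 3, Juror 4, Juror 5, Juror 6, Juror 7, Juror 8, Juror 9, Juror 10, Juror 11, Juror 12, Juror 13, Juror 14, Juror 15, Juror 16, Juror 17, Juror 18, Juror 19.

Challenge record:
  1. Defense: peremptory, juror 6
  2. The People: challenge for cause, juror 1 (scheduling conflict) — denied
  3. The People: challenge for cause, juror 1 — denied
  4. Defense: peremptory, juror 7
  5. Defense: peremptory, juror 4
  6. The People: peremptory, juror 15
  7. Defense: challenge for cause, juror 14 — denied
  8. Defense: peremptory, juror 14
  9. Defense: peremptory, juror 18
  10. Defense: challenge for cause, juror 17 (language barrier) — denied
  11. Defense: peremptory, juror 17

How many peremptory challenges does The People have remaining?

6

The People allotment: 6 base + 1 × 1 alternate = 7.
The People peremptories used: #15 — 1 (for-cause on #1, #1 don't count).
Remaining: 7 − 1 = 6.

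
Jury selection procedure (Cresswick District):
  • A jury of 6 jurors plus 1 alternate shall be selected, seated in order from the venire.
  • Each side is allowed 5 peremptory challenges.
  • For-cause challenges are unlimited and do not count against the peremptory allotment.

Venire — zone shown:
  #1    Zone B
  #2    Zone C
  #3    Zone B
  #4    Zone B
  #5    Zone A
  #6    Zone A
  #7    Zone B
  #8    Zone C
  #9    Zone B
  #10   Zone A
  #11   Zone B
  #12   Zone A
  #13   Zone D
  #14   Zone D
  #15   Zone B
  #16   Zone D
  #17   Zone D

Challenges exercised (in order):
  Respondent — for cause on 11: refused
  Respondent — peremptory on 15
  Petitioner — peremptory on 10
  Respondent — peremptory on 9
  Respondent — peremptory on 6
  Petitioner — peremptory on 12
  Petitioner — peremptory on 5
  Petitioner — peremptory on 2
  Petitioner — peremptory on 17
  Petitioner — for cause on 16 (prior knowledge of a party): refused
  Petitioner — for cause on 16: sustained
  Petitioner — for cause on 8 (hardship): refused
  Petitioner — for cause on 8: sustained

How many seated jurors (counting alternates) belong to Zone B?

Removed: #2, #5, #6, #8, #9, #10, #12, #15, #16, #17.
Seated (7 incl. alternates): #1, #3, #4, #7, #11, #13, #14.
Of those, in Zone B: #1, #3, #4, #7, #11 → 5.

5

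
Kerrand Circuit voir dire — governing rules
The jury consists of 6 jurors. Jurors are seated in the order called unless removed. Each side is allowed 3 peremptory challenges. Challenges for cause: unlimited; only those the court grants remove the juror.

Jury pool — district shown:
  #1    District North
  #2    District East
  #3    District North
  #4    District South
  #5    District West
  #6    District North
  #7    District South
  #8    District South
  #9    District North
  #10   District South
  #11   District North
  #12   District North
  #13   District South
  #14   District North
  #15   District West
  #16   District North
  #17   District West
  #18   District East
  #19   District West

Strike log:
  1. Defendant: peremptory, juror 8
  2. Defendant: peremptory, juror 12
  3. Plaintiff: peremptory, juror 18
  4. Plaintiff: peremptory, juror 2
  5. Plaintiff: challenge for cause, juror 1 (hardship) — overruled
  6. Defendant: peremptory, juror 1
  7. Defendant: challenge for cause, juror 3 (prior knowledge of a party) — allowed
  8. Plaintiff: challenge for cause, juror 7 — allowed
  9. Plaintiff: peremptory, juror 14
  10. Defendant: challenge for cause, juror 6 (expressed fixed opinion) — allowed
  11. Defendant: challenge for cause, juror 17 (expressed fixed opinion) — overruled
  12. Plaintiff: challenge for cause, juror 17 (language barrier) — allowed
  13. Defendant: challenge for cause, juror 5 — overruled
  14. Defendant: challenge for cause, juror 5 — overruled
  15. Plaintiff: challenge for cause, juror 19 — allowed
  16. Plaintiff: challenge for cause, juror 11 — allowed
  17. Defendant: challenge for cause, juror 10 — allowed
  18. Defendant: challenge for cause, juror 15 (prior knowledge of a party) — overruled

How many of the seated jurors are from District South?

2

Removed: #1, #2, #3, #6, #7, #8, #10, #11, #12, #14, #17, #18, #19.
Seated jurors 1–6: #4, #5, #9, #13, #15, #16.
Of those, in District South: #4, #13 → 2.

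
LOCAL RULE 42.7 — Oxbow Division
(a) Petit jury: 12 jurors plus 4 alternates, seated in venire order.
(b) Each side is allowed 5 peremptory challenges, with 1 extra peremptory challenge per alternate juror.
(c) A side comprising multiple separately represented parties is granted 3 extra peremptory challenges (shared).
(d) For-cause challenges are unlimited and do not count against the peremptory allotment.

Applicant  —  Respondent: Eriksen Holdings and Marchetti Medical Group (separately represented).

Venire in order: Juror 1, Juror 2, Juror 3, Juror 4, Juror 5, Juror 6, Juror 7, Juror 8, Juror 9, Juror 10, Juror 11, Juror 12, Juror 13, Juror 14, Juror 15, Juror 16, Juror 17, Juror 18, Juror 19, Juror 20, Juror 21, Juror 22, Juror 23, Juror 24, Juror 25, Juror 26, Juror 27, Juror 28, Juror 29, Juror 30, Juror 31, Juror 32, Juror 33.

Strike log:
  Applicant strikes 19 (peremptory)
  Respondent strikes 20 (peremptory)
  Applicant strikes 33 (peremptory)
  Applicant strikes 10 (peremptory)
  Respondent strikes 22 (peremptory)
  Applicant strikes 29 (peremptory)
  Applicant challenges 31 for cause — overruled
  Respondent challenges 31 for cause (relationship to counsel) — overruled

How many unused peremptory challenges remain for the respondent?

10

Respondent allotment: 5 base + 1 × 4 alternates + 3 multi-party = 12.
Respondent peremptories used: #20, #22 — 2 (the for-cause on #31 doesn't count).
Remaining: 12 − 2 = 10.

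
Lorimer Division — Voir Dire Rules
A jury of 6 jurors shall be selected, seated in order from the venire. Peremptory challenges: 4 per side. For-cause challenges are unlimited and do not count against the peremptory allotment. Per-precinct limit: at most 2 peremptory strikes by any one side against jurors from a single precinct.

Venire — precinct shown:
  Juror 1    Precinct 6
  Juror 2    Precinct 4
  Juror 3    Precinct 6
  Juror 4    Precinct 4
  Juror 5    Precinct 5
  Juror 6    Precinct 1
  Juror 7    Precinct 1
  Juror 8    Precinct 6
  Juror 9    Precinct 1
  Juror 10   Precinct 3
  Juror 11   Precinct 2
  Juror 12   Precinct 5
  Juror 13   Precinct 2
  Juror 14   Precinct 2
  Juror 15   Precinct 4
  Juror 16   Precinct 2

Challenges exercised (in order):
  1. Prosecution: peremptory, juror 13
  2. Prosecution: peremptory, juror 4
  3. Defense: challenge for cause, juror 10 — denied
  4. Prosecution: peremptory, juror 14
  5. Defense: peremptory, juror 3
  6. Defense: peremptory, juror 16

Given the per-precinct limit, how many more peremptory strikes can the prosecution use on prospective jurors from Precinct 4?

1

Prosecution peremptories so far: #13, #4, #14 — 3 of 4 used, 1 left overall.
Against Precinct 4: #4 — 1 used; per-precinct cap 2 leaves 1.
Binding limit: min(1, 1) = 1.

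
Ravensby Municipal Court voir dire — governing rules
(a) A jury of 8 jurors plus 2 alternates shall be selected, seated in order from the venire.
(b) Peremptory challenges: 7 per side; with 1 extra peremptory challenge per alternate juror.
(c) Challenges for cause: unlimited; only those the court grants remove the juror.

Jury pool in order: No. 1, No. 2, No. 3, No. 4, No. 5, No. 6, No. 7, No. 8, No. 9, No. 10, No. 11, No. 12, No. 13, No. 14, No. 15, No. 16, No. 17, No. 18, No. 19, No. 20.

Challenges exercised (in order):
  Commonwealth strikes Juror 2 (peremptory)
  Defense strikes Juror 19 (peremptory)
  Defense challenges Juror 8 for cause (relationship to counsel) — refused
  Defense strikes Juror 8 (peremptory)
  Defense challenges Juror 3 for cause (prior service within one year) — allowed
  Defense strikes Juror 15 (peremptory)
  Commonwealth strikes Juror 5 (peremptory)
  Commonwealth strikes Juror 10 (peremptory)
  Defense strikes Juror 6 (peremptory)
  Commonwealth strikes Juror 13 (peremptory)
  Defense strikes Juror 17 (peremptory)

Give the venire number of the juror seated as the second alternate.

Removed: #2, #3, #5, #6, #8, #10, #13, #15, #17, #19.
Seating in order: seats 1–8 → #1, #4, #7, #9, #11, #12, #14, #16; alternates → #18, #20.
So alternate 2 is #20.

20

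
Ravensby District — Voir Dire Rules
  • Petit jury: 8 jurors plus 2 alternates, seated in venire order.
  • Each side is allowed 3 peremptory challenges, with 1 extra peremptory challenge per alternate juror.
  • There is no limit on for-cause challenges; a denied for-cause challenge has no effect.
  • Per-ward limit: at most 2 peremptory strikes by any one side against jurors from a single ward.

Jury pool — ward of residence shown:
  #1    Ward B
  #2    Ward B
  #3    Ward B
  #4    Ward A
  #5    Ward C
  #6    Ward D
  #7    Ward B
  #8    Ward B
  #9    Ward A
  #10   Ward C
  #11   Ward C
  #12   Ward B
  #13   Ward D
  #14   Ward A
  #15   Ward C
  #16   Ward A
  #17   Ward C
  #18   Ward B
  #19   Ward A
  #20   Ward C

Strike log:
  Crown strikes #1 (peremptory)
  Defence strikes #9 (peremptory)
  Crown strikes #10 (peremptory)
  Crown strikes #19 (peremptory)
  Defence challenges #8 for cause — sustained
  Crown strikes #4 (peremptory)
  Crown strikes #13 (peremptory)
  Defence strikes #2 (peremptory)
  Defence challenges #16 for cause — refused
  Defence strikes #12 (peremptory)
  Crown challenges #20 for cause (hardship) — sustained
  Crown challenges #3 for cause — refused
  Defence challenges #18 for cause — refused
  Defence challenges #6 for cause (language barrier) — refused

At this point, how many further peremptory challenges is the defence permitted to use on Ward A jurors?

1

Defence peremptories so far: #9, #2, #12 — 3 of 5 used, 2 left overall.
Against Ward A: #9 — 1 used; per-ward cap 2 leaves 1.
Binding limit: min(2, 1) = 1.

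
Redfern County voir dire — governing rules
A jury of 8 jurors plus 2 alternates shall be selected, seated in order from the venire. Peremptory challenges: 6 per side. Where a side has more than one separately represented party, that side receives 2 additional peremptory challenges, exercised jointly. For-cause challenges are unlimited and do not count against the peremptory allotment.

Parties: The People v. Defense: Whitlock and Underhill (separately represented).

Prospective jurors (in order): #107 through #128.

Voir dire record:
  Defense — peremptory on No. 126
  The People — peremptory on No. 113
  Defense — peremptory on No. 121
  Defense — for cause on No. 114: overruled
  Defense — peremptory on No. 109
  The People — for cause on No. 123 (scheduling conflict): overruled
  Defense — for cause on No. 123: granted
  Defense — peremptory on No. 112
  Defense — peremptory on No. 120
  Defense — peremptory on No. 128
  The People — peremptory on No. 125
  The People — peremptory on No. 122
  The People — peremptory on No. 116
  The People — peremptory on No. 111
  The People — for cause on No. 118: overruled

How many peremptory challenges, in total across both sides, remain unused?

The People allotment: 6. Defense allotment: 6 base + 2 multi-party = 8.
The People peremptories used: #113, #125, #122, #116, #111 — 5 (for-cause on #123, #118 don't count).
Defense peremptories used: #126, #121, #109, #112, #120, #128 — 6 (for-cause on #114, #123 don't count).
Remaining: (6 − 5) + (8 − 6) = 3.

3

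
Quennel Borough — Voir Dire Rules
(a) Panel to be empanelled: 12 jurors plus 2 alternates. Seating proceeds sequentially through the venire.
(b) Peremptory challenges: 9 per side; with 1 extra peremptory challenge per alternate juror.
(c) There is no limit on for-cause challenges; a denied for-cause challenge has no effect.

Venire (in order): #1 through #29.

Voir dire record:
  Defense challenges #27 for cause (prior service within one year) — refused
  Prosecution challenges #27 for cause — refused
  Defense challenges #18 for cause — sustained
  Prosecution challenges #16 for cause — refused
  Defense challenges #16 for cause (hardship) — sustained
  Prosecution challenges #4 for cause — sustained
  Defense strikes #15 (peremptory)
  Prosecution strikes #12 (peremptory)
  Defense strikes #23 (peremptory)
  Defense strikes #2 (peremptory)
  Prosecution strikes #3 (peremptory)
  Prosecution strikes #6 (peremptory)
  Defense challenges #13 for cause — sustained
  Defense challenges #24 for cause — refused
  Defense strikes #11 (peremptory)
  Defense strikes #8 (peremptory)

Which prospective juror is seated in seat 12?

Removed: #2, #3, #4, #6, #8, #11, #12, #13, #15, #16, #18, #23. (#24, #27 stay — for-cause denied.)
Seating in order: seats 1–12 → #1, #5, #7, #9, #10, #14, #17, #19, #20, #21, #22, #24; alternates → #25, #26.
So seat 12 is #24.

24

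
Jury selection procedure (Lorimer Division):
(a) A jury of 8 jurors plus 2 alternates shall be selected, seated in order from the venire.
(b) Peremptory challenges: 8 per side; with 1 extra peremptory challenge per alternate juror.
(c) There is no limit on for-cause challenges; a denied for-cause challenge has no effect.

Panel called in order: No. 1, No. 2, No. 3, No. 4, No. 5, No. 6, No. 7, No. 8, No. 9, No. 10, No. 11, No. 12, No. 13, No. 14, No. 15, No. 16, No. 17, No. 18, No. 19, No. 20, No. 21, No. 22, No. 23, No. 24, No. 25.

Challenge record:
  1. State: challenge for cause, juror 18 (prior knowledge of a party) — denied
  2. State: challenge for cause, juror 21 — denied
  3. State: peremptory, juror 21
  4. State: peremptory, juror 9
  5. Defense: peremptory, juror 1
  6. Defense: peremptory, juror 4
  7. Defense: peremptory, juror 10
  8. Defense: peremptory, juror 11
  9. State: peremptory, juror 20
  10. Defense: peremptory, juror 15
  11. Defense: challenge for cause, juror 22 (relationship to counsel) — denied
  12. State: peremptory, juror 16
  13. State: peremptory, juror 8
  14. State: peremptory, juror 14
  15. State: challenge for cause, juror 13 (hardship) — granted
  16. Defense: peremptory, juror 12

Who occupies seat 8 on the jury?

Removed: #1, #4, #8, #9, #10, #11, #12, #13, #14, #15, #16, #20, #21. (#18, #22 stay — for-cause denied.)
Seating in order: seats 1–8 → #2, #3, #5, #6, #7, #17, #18, #19; alternates → #22, #23.
So seat 8 is #19.

19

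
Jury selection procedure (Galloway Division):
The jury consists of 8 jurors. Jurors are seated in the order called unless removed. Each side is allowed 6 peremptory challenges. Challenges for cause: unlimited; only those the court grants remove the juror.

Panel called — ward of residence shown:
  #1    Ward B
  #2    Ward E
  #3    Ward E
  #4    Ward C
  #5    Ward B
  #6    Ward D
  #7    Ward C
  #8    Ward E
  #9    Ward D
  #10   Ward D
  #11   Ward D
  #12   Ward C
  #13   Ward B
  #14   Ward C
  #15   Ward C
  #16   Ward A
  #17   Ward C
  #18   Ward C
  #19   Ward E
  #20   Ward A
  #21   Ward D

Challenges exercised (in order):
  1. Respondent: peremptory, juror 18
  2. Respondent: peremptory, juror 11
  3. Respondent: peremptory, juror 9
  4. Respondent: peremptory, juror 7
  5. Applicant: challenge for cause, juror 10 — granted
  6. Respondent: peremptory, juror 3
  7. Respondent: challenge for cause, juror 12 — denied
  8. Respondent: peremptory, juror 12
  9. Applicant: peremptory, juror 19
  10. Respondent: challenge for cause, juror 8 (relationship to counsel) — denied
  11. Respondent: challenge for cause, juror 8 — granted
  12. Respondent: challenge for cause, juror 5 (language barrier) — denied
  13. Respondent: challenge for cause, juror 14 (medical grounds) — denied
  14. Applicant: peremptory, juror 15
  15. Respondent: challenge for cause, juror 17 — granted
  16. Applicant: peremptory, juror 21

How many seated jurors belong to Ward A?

1

Removed: #3, #7, #8, #9, #10, #11, #12, #15, #17, #18, #19, #21.
Seated jurors 1–8: #1, #2, #4, #5, #6, #13, #14, #16.
Of those, in Ward A: #16 → 1.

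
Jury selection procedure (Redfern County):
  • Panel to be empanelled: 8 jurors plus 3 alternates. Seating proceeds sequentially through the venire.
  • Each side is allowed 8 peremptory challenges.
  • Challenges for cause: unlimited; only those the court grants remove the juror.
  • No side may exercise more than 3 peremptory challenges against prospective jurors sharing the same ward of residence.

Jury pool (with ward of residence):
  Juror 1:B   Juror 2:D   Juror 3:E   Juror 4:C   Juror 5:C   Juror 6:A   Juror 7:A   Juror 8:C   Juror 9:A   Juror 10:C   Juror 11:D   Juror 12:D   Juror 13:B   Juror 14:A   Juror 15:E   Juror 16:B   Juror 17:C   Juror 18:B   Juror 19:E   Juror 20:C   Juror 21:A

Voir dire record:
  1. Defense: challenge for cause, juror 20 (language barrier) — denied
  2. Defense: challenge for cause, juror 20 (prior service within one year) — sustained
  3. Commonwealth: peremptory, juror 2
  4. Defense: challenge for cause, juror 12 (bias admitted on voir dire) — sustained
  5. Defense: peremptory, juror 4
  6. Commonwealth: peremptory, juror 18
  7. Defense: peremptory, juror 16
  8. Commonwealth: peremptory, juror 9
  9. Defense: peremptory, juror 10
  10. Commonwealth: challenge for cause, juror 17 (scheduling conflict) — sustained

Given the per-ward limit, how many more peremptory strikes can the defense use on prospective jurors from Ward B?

Defense peremptories so far: #4, #16, #10 — 3 of 8 used, 5 left overall.
Against Ward B: #16 — 1 used; per-ward cap 3 leaves 2.
Binding limit: min(5, 2) = 2.

2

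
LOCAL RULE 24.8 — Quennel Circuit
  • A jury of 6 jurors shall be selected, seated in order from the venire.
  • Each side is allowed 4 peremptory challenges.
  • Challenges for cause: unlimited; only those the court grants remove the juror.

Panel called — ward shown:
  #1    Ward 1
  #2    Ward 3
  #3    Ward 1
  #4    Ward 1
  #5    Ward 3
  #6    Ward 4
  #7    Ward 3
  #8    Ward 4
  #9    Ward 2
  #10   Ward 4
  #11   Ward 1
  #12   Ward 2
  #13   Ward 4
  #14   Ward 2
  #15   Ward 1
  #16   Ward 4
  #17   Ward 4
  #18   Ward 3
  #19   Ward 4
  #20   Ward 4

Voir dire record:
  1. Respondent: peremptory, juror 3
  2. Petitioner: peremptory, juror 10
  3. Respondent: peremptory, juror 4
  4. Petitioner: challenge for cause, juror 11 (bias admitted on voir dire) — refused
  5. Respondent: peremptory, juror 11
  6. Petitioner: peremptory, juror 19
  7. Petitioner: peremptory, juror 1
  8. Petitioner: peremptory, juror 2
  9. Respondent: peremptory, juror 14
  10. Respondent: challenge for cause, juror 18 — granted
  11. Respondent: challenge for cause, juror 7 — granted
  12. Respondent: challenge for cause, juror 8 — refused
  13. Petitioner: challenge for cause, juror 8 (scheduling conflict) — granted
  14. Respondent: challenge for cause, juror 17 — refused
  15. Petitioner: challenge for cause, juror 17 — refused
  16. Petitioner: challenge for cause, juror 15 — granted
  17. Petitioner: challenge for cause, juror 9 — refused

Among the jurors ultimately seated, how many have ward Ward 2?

2

Removed: #1, #2, #3, #4, #7, #8, #10, #11, #14, #15, #18, #19.
Seated jurors 1–6: #5, #6, #9, #12, #13, #16.
Of those, in Ward 2: #9, #12 → 2.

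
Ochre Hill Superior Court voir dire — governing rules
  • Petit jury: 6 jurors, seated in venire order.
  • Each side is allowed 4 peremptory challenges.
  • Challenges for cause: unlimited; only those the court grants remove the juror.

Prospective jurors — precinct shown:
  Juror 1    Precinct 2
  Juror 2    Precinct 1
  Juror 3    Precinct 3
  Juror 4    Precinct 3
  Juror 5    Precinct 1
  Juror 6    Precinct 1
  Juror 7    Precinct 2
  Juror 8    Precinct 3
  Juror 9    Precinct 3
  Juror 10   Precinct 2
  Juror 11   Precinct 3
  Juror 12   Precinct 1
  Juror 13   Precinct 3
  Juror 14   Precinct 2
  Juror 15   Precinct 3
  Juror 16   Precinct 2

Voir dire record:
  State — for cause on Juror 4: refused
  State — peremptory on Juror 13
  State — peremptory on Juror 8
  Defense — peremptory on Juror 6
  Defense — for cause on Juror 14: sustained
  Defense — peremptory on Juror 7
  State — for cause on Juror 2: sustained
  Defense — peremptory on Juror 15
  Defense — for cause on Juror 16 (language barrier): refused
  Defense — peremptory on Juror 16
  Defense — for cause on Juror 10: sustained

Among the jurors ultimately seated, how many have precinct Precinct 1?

1

Removed: #2, #6, #7, #8, #10, #13, #14, #15, #16.
Seated jurors 1–6: #1, #3, #4, #5, #9, #11.
Of those, in Precinct 1: #5 → 1.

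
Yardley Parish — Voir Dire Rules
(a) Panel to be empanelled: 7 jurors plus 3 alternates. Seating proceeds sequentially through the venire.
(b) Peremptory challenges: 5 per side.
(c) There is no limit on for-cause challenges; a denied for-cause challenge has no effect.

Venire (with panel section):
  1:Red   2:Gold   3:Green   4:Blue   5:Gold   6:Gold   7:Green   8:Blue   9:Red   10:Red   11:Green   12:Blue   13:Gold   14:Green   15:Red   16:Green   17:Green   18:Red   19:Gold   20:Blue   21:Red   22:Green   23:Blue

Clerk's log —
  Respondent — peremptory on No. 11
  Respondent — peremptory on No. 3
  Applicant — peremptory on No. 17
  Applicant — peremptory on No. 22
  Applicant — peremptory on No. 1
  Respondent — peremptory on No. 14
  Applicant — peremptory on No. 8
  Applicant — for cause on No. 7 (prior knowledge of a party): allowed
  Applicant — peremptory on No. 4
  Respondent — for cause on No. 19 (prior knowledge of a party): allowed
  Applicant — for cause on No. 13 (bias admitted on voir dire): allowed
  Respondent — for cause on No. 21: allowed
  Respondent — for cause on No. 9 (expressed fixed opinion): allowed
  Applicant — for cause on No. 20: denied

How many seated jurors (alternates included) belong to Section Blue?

3

Removed: #1, #3, #4, #7, #8, #9, #11, #13, #14, #17, #19, #21, #22.
Seated (10 incl. alternates): #2, #5, #6, #10, #12, #15, #16, #18, #20, #23.
Of those, in Section Blue: #12, #20, #23 → 3.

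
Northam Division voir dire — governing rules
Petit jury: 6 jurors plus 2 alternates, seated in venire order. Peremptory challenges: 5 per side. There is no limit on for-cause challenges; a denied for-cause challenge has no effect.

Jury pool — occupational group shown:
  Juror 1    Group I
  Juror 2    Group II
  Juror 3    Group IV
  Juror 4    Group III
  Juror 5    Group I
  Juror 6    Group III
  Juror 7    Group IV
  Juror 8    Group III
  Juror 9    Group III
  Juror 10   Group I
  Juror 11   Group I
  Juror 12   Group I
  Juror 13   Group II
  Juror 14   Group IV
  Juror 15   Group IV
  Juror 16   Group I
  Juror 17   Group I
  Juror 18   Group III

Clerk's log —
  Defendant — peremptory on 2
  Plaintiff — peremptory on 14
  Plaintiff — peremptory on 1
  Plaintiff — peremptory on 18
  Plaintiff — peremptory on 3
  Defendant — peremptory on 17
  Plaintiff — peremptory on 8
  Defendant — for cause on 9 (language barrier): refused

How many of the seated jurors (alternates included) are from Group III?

Removed: #1, #2, #3, #8, #14, #17, #18.
Seated (8 incl. alternates): #4, #5, #6, #7, #9, #10, #11, #12.
Of those, in Group III: #4, #6, #9 → 3.

3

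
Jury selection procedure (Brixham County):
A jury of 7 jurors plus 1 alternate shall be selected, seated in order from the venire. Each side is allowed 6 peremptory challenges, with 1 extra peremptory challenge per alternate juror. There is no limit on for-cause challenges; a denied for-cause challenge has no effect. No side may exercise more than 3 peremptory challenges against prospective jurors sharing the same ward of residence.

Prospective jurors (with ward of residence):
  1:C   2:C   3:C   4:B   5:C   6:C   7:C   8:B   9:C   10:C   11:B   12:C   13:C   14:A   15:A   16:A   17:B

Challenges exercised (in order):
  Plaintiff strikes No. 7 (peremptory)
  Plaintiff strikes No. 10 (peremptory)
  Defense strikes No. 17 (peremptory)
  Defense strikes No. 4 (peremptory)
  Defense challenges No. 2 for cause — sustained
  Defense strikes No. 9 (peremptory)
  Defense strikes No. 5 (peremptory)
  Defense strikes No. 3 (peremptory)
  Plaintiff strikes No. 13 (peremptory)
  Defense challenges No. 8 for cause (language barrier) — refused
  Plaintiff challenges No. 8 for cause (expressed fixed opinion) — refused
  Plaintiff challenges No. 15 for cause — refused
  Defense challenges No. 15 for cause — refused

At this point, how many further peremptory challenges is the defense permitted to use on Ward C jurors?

0

Defense peremptories so far: #17, #4, #9, #5, #3 — 5 of 7 used, 2 left overall.
Against Ward C: #9, #5, #3 — 3 used; per-ward cap 3 leaves 0.
Binding limit: min(2, 0) = 0.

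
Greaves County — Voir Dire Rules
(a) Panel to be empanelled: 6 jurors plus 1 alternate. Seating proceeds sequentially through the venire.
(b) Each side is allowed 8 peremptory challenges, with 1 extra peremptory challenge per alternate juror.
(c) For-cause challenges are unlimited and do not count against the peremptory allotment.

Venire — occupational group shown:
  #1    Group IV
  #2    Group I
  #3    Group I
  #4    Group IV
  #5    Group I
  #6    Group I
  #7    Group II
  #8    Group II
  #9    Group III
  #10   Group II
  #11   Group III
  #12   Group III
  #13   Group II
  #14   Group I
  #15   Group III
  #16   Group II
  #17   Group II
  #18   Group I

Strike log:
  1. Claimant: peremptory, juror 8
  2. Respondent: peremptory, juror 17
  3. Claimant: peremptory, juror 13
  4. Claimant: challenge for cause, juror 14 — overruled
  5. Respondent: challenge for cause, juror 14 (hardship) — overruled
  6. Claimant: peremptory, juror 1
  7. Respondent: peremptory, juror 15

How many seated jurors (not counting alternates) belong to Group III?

0

Removed: #1, #8, #13, #15, #17.
Seated jurors 1–6: #2, #3, #4, #5, #6, #7 (alternates #9 not counted).
None of those are in Group III → 0.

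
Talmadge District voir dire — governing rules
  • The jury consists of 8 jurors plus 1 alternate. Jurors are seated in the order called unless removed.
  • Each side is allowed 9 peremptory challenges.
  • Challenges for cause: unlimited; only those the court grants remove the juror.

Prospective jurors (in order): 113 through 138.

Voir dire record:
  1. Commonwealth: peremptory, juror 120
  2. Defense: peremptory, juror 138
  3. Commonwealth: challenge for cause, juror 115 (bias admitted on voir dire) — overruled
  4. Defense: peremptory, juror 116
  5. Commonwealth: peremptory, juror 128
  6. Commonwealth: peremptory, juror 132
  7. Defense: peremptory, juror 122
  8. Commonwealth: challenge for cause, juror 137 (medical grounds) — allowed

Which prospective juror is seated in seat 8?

123

Removed: #116, #120, #122, #128, #132, #137, #138. (#115 stays — for-cause denied.)
Seating in order: seats 1–8 → #113, #114, #115, #117, #118, #119, #121, #123; alternates → #124.
So seat 8 is #123.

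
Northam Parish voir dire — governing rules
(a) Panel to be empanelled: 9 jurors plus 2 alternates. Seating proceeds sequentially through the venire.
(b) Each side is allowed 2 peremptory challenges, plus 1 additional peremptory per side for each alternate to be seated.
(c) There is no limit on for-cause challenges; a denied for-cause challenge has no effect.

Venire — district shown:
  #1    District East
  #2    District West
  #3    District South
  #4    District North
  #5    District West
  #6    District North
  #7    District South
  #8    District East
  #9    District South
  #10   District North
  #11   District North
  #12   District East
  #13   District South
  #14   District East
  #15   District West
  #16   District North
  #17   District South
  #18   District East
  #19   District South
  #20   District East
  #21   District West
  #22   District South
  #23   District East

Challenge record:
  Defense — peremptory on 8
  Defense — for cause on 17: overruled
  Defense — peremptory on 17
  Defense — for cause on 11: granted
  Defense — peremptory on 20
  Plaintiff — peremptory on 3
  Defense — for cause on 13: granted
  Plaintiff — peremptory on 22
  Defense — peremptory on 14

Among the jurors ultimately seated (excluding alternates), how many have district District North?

3

Removed: #3, #8, #11, #13, #14, #17, #20, #22.
Seated jurors 1–9: #1, #2, #4, #5, #6, #7, #9, #10, #12 (alternates #15, #16 not counted).
Of those, in District North: #4, #6, #10 → 3.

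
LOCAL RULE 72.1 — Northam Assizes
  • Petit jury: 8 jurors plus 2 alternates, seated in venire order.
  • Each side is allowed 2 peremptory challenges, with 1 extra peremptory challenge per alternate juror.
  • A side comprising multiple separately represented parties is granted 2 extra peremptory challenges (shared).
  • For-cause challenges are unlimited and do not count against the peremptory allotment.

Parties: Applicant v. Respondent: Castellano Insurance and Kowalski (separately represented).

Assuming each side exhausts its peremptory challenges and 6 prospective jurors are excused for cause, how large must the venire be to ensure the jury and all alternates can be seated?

26

Seats to fill: 8 + 2 alternates = 10.
Peremptories — Applicant: 2 + 1×2 = 4; Respondent: 2 + 1×2 + 2 = 6; total 10.
For-cause removals: 6.
Minimum venire: 10 + 10 + 6 = 26.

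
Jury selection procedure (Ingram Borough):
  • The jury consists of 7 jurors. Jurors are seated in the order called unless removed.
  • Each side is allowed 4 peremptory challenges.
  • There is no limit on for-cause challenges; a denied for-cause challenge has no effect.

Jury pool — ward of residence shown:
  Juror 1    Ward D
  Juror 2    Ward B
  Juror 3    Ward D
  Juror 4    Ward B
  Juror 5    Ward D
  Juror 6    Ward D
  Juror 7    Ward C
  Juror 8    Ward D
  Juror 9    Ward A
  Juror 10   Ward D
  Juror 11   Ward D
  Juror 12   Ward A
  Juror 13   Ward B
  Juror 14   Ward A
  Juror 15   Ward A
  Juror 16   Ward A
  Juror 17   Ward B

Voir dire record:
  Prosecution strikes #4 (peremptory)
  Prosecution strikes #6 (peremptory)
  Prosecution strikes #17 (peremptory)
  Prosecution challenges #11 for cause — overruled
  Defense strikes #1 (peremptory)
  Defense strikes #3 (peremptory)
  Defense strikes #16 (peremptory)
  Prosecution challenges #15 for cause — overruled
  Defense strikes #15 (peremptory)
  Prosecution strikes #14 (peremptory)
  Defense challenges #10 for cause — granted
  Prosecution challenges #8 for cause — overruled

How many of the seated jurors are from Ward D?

3

Removed: #1, #3, #4, #6, #10, #14, #15, #16, #17.
Seated jurors 1–7: #2, #5, #7, #8, #9, #11, #12.
Of those, in Ward D: #5, #8, #11 → 3.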